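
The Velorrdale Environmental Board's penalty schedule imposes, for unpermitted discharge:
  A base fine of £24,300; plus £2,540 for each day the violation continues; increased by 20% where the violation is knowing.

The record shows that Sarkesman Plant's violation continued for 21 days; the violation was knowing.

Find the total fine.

Per-day component: 21 × £2,540 = £53,340
Base plus per-day: £24,300 + £53,340 = £77,640
Enhancement: 20% of £77,640 = £15,528
Enhanced fine: £77,640 + £15,528 = £93,168

£93,168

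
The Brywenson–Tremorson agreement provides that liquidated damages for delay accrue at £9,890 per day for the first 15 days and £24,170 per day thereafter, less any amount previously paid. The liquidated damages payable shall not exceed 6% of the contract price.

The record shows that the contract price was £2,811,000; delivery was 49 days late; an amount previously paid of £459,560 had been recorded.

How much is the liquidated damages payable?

£168,660

First 15 days: 15 × £9,890 = £148,350
Remaining days: (49 − 15) × £24,170 = £821,780
Accrued per-day damages: £148,350 + £821,780 = £970,130
Less amount previously paid: £970,130 − £459,560 = £510,570
Cap: 6% of £2,811,000 = £168,660
Cap at £168,660: £510,570 exceeds the cap → £168,660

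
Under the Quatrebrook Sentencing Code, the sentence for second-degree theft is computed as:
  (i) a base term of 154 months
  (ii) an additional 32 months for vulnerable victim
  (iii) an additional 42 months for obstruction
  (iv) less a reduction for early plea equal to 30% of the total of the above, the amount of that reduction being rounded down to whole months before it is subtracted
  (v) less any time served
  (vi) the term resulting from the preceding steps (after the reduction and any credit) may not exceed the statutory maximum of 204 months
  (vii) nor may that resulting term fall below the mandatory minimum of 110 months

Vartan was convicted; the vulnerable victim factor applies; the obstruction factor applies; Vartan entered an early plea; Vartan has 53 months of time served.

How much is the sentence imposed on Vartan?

110 months

Vulnerable victim enhancement: +32 months
Obstruction enhancement: +42 months
Adjusted term: 154 months + 32 months + 42 months = 228 months
Early plea reduction: 30% of 228 months = 68 months (rounded down)
After reduction: 228 − 68 = 160 months
Less time served: 160 months − 53 months = 107 months
Cap at 204 months: 107 months is within the cap, no reduction.
Minimum 110 months: 107 months is below the minimum → 110 months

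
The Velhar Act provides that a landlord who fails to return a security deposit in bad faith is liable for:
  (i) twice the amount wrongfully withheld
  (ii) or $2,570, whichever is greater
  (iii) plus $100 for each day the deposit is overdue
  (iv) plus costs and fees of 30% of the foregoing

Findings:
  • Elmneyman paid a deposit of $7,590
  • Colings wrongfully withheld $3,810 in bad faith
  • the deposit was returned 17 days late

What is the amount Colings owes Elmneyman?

Doubled: 2 × $3,810 = $7,620
Minimum $2,570: $7,620 meets the minimum, no increase.
Late-return penalty: 17 × $100 = $1,700
Damages plus late penalty: $7,620 + $1,700 = $9,320
Costs and fees: 30% of $9,320 = $2,796
Total recovery: $9,320 + $2,796 = $12,116

$12,116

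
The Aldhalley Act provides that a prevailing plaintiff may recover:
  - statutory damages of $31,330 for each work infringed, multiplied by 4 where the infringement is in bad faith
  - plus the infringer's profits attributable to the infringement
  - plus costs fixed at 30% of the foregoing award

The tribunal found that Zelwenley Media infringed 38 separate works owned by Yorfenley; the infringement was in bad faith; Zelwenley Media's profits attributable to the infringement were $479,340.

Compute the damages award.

$6,813,950

Statutory damages: 38 × $31,330 = $1,190,540
Multiplied by 4: 4 × $1,190,540 = $4,762,160
Combined award: $4,762,160 + $479,340 = $5,241,500
Costs: 30% of $5,241,500 = $1,572,450
Award plus costs: $5,241,500 + $1,572,450 = $6,813,950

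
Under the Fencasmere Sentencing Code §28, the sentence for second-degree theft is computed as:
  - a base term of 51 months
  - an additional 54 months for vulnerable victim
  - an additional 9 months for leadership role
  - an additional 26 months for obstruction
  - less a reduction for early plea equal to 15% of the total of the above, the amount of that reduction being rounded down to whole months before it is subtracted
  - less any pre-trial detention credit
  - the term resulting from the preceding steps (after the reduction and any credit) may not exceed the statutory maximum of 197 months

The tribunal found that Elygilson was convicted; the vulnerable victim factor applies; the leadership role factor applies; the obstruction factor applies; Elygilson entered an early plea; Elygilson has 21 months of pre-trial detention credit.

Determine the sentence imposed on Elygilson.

98 months

Vulnerable victim enhancement: +54 months
Leadership role enhancement: +9 months
Obstruction enhancement: +26 months
Adjusted term: 51 months + 54 months + 9 months + 26 months = 140 months
Early plea reduction: 15% of 140 months = 21 months (rounded down)
After reduction: 140 − 21 = 119 months
Less pre-trial detention credit: 119 months − 21 months = 98 months
Cap at 197 months: 98 months is within the cap, no reduction.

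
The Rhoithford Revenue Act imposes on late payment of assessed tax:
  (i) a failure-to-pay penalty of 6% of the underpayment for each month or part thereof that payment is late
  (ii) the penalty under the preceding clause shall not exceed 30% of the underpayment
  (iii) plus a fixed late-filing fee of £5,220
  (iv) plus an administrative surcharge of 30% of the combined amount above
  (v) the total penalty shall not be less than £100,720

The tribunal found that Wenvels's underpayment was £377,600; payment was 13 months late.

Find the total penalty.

Accrued rate: 6% × 13 = 78%, capped at 30% → 30%
Failure-to-pay penalty: 30% of £377,600 = £113,280
Penalty before surcharge: £113,280 + £5,220 = £118,500
Administrative surcharge: 30% of £118,500 = £35,550
Total penalty: £118,500 + £35,550 = £154,050
Minimum £100,720: £154,050 meets the minimum, no increase.

£154,050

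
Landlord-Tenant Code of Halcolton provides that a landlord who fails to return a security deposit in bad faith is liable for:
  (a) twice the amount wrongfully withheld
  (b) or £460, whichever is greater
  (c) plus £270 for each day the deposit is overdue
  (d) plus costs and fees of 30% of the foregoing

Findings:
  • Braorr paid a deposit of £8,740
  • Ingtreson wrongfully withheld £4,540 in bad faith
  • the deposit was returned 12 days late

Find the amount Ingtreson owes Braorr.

£16,016

Doubled: 2 × £4,540 = £9,080
Minimum £460: £9,080 meets the minimum, no increase.
Late-return penalty: 12 × £270 = £3,240
Damages plus late penalty: £9,080 + £3,240 = £12,320
Costs and fees: 30% of £12,320 = £3,696
Total recovery: £12,320 + £3,696 = £16,016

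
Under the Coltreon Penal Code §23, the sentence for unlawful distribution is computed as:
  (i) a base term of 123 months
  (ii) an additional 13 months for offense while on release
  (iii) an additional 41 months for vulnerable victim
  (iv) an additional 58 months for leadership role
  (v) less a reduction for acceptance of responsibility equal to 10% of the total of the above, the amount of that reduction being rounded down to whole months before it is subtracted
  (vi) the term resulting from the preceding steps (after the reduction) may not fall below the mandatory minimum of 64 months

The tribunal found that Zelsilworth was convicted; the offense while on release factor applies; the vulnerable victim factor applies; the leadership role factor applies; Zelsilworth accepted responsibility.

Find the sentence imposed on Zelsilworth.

Offense while on release enhancement: +13 months
Vulnerable victim enhancement: +41 months
Leadership role enhancement: +58 months
Adjusted term: 123 months + 13 months + 41 months + 58 months = 235 months
Acceptance of responsibility reduction: 10% of 235 months = 23 months (rounded down)
After reduction: 235 − 23 = 212 months
Minimum 64 months: 212 months meets the minimum, no increase.

Sentence: 212 months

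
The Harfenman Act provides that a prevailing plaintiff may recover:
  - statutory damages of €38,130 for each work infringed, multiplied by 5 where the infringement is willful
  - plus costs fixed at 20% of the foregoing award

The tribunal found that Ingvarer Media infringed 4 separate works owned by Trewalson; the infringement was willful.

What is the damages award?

€915,120

Statutory damages: 4 × €38,130 = €152,520
Multiplied by 5: 5 × €152,520 = €762,600
Costs: 20% of €762,600 = €152,520
Award plus costs: €762,600 + €152,520 = €915,120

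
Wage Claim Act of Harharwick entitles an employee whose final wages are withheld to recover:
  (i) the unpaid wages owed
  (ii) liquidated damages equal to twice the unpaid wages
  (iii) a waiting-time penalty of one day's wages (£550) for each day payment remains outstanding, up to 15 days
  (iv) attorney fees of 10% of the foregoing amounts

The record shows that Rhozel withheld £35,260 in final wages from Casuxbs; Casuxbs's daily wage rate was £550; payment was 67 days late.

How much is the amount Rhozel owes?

£125,433

Doubled: 2 × £35,260 = £70,520
Penalty days: min(67, 15) = 15
Waiting-time penalty: 15 × £550 = £8,250
Subtotal: £35,260 + £70,520 + £8,250 = £114,030
Attorney fees: 10% of £114,030 = £11,403
Total award: £114,030 + £11,403 = £125,433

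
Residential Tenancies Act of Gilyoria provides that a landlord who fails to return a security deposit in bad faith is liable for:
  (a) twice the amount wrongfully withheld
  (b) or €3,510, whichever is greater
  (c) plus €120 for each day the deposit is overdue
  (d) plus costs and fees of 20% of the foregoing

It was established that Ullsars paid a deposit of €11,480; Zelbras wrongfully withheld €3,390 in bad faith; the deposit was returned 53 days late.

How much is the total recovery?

Doubled: 2 × €3,390 = €6,780
Minimum €3,510: €6,780 meets the minimum, no increase.
Late-return penalty: 53 × €120 = €6,360
Damages plus late penalty: €6,780 + €6,360 = €13,140
Costs and fees: 20% of €13,140 = €2,628
Total recovery: €13,140 + €2,628 = €15,768

€15,768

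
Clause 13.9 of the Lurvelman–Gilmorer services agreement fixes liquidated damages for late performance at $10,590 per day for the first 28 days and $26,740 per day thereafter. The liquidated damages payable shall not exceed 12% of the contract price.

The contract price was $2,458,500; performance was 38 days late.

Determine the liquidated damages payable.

$295,020

First 28 days: 28 × $10,590 = $296,520
Remaining days: (38 − 28) × $26,740 = $267,400
Accrued per-day damages: $296,520 + $267,400 = $563,920
Cap: 12% of $2,458,500 = $295,020
Cap at $295,020: $563,920 exceeds the cap → $295,020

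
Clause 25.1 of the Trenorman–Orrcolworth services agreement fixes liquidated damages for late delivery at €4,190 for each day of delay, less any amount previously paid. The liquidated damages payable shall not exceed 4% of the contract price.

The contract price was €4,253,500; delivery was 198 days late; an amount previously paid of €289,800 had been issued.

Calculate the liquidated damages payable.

Per-day damages: 198 × €4,190 = €829,620
Less amount previously paid: €829,620 − €289,800 = €539,820
Cap: 4% of €4,253,500 = €170,140
Cap at €170,140: €539,820 exceeds the cap → €170,140

Liquidated damages: €170,140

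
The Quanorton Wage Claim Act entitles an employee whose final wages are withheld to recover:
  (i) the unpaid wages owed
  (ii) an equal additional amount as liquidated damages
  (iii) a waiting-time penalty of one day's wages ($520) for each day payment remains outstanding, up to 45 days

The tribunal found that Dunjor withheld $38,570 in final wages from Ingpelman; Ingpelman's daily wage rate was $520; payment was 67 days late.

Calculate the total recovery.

Liquidated damages (equal amount): $38,570
Penalty days: min(67, 45) = 45
Waiting-time penalty: 45 × $520 = $23,400
Total award: $38,570 + $38,570 + $23,400 = $100,540

$100,540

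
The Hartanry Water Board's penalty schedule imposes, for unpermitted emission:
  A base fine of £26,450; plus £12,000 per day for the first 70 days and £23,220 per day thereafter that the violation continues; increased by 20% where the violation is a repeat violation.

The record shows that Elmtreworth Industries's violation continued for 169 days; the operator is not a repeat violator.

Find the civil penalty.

First 70 days: 70 × £12,000 = £840,000
Remaining days: (169 − 70) × £23,220 = £2,298,780
Per-day component: £840,000 + £2,298,780 = £3,138,780
Base plus per-day: £26,450 + £3,138,780 = £3,165,230
The operator is not a repeat violator: no 20% increase.

£3,165,230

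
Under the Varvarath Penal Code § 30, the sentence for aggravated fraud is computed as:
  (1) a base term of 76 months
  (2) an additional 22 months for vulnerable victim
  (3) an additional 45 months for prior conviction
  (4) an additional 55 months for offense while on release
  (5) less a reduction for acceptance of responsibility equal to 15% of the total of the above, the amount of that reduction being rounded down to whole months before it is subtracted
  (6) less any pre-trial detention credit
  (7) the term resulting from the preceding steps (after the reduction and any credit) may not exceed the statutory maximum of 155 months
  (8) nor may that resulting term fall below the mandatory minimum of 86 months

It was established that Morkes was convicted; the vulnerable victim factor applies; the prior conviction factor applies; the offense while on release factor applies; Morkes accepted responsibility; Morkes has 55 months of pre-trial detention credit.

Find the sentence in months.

Vulnerable victim enhancement: +22 months
Prior conviction enhancement: +45 months
Offense while on release enhancement: +55 months
Adjusted term: 76 months + 22 months + 45 months + 55 months = 198 months
Acceptance of responsibility reduction: 15% of 198 months = 29 months (rounded down)
After reduction: 198 − 29 = 169 months
Less pre-trial detention credit: 169 months − 55 months = 114 months
Cap at 155 months: 114 months is within the cap, no reduction.
Minimum 86 months: 114 months meets the minimum, no increase.

114 months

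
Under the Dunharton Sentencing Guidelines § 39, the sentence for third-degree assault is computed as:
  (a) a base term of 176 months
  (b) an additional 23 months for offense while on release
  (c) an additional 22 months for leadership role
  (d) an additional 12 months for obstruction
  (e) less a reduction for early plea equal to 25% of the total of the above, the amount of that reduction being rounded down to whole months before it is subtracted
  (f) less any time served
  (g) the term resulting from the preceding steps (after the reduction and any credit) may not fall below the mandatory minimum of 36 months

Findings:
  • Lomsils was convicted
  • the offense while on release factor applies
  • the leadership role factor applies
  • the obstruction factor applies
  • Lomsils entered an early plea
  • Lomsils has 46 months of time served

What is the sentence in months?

Offense while on release enhancement: +23 months
Leadership role enhancement: +22 months
Obstruction enhancement: +12 months
Adjusted term: 176 months + 23 months + 22 months + 12 months = 233 months
Early plea reduction: 25% of 233 months = 58 months (rounded down)
After reduction: 233 − 58 = 175 months
Less time served: 175 months − 46 months = 129 months
Minimum 36 months: 129 months meets the minimum, no increase.

Sentence: 129 months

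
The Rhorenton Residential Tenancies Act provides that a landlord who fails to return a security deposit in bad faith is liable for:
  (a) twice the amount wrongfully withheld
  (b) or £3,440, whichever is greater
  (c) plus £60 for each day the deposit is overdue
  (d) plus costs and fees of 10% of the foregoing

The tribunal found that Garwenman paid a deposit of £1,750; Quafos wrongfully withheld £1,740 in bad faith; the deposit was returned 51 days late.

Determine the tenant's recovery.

Doubled: 2 × £1,740 = £3,480
Minimum £3,440: £3,480 meets the minimum, no increase.
Late-return penalty: 51 × £60 = £3,060
Damages plus late penalty: £3,480 + £3,060 = £6,540
Costs and fees: 10% of £6,540 = £654
Total recovery: £6,540 + £654 = £7,194

£7,194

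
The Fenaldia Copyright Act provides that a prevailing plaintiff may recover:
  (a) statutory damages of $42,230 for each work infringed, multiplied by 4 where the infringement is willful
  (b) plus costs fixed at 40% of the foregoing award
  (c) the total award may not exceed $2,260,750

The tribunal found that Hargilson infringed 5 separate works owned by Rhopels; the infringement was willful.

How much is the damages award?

Statutory damages: 5 × $42,230 = $211,150
Multiplied by 4: 4 × $211,150 = $844,600
Costs: 40% of $844,600 = $337,840
Award plus costs: $844,600 + $337,840 = $1,182,440
Cap at $2,260,750: $1,182,440 is within the cap, no reduction.

$1,182,440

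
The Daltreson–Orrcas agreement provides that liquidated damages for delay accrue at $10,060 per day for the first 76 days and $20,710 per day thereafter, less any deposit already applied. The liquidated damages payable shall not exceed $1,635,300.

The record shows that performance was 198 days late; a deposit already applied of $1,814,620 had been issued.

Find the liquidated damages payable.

$1,476,560

First 76 days: 76 × $10,060 = $764,560
Remaining days: (198 − 76) × $20,710 = $2,526,620
Accrued per-day damages: $764,560 + $2,526,620 = $3,291,180
Less deposit already applied: $3,291,180 − $1,814,620 = $1,476,560
Cap at $1,635,300: $1,476,560 is within the cap, no reduction.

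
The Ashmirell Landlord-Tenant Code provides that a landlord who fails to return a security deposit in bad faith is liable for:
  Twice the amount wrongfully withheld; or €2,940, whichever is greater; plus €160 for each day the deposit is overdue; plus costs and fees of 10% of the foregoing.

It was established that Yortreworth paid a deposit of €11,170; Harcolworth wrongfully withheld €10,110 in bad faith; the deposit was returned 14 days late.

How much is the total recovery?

Recovery: €24,706

Doubled: 2 × €10,110 = €20,220
Minimum €2,940: €20,220 meets the minimum, no increase.
Late-return penalty: 14 × €160 = €2,240
Damages plus late penalty: €20,220 + €2,240 = €22,460
Costs and fees: 10% of €22,460 = €2,246
Total recovery: €22,460 + €2,246 = €24,706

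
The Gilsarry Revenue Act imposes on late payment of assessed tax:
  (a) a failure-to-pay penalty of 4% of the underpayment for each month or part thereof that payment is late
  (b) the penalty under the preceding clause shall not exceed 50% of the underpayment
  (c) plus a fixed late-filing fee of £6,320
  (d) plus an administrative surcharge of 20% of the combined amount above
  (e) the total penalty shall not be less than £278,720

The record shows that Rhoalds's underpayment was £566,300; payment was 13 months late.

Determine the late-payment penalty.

Accrued rate: 4% × 13 = 52%, capped at 50% → 50%
Failure-to-pay penalty: 50% of £566,300 = £283,150
Penalty before surcharge: £283,150 + £6,320 = £289,470
Administrative surcharge: 20% of £289,470 = £57,894
Total penalty: £289,470 + £57,894 = £347,364
Minimum £278,720: £347,364 meets the minimum, no increase.

£347,364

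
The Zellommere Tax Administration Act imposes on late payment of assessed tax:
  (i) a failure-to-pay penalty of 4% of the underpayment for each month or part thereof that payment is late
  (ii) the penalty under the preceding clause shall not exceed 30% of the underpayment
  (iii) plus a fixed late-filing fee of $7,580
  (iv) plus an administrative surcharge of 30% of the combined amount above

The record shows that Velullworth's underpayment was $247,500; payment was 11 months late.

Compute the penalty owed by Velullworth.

Accrued rate: 4% × 11 = 44%, capped at 30% → 30%
Failure-to-pay penalty: 30% of $247,500 = $74,250
Penalty before surcharge: $74,250 + $7,580 = $81,830
Administrative surcharge: 30% of $81,830 = $24,549
Total penalty: $81,830 + $24,549 = $106,379

Penalty: $106,379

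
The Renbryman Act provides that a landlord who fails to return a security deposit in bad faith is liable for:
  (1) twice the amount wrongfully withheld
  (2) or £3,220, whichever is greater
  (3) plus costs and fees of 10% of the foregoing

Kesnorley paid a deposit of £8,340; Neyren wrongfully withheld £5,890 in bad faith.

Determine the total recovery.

£12,958

Doubled: 2 × £5,890 = £11,780
Minimum £3,220: £11,780 meets the minimum, no increase.
Costs and fees: 10% of £11,780 = £1,178
Total recovery: £11,780 + £1,178 = £12,958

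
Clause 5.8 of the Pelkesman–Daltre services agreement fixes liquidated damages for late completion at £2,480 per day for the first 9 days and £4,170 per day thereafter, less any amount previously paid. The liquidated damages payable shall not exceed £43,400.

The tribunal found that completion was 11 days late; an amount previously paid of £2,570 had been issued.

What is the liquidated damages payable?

£28,090

First 9 days: 9 × £2,480 = £22,320
Remaining days: (11 − 9) × £4,170 = £8,340
Accrued per-day damages: £22,320 + £8,340 = £30,660
Less amount previously paid: £30,660 − £2,570 = £28,090
Cap at £43,400: £28,090 is within the cap, no reduction.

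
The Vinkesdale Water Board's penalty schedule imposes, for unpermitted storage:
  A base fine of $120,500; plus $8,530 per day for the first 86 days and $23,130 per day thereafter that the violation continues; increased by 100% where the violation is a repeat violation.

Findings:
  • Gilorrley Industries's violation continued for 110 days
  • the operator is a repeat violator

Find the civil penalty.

First 86 days: 86 × $8,530 = $733,580
Remaining days: (110 − 86) × $23,130 = $555,120
Per-day component: $733,580 + $555,120 = $1,288,700
Base plus per-day: $120,500 + $1,288,700 = $1,409,200
Enhancement: 100% of $1,409,200 = $1,409,200
Enhanced fine: $1,409,200 + $1,409,200 = $2,818,400

$2,818,400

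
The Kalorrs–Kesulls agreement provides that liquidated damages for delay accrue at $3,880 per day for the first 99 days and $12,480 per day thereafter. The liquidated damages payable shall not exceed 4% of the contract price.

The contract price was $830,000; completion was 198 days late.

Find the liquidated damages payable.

$33,200

First 99 days: 99 × $3,880 = $384,120
Remaining days: (198 − 99) × $12,480 = $1,235,520
Accrued per-day damages: $384,120 + $1,235,520 = $1,619,640
Cap: 4% of $830,000 = $33,200
Cap at $33,200: $1,619,640 exceeds the cap → $33,200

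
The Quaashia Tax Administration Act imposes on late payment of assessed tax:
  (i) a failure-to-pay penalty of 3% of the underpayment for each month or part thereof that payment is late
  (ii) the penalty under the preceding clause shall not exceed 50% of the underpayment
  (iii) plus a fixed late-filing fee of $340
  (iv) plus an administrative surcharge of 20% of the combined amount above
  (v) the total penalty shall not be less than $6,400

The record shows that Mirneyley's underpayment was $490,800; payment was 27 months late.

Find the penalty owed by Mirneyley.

Accrued rate: 3% × 27 = 81%, capped at 50% → 50%
Failure-to-pay penalty: 50% of $490,800 = $245,400
Penalty before surcharge: $245,400 + $340 = $245,740
Administrative surcharge: 20% of $245,740 = $49,148
Total penalty: $245,740 + $49,148 = $294,888
Minimum $6,400: $294,888 meets the minimum, no increase.

$294,888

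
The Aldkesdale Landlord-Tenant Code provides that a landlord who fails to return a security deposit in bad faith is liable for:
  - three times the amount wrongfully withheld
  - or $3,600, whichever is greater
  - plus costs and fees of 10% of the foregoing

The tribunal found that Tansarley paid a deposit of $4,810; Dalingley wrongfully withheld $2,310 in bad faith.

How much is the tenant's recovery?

$7,623

Trebled: 3 × $2,310 = $6,930
Minimum $3,600: $6,930 meets the minimum, no increase.
Costs and fees: 10% of $6,930 = $693
Total recovery: $6,930 + $693 = $7,623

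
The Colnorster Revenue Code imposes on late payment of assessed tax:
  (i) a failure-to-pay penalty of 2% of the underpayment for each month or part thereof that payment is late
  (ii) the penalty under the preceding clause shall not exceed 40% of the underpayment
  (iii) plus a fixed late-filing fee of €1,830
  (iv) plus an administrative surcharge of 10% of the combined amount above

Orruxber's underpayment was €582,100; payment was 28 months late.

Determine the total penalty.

€258,137

Accrued rate: 2% × 28 = 56%, capped at 40% → 40%
Failure-to-pay penalty: 40% of €582,100 = €232,840
Penalty before surcharge: €232,840 + €1,830 = €234,670
Administrative surcharge: 10% of €234,670 = €23,467
Total penalty: €234,670 + €23,467 = €258,137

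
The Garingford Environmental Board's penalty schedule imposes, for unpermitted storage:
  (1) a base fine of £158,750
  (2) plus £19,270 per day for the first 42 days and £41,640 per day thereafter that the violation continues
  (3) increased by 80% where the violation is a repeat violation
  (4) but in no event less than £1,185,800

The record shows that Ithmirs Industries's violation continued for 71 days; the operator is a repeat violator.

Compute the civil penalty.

First 42 days: 42 × £19,270 = £809,340
Remaining days: (71 − 42) × £41,640 = £1,207,560
Per-day component: £809,340 + £1,207,560 = £2,016,900
Base plus per-day: £158,750 + £2,016,900 = £2,175,650
Enhancement: 80% of £2,175,650 = £1,740,520
Enhanced fine: £2,175,650 + £1,740,520 = £3,916,170
Minimum £1,185,800: £3,916,170 meets the minimum, no increase.

£3,916,170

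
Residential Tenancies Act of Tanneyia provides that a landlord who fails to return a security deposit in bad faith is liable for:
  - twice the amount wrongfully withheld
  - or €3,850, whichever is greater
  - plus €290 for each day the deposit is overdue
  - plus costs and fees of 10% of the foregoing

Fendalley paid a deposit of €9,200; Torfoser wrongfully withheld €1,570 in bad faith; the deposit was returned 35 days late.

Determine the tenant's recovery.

Doubled: 2 × €1,570 = €3,140
Minimum €3,850: €3,140 is below the minimum → €3,850
Late-return penalty: 35 × €290 = €10,150
Damages plus late penalty: €3,850 + €10,150 = €14,000
Costs and fees: 10% of €14,000 = €1,400
Total recovery: €14,000 + €1,400 = €15,400

€15,400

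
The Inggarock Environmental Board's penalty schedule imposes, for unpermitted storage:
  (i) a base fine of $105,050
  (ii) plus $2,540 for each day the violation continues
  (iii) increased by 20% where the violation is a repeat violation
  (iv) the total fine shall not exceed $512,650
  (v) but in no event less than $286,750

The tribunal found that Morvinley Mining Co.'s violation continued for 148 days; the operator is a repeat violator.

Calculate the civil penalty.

Per-day component: 148 × $2,540 = $375,920
Base plus per-day: $105,050 + $375,920 = $480,970
Enhancement: 20% of $480,970 = $96,194
Enhanced fine: $480,970 + $96,194 = $577,164
Cap at $512,650: $577,164 exceeds the cap → $512,650
Minimum $286,750: $512,650 meets the minimum, no increase.

$512,650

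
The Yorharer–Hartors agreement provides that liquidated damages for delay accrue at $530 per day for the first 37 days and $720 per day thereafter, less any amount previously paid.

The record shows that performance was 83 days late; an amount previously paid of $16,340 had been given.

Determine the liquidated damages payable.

Liquidated damages: $36,390

First 37 days: 37 × $530 = $19,610
Remaining days: (83 − 37) × $720 = $33,120
Accrued per-day damages: $19,610 + $33,120 = $52,730
Less amount previously paid: $52,730 − $16,340 = $36,390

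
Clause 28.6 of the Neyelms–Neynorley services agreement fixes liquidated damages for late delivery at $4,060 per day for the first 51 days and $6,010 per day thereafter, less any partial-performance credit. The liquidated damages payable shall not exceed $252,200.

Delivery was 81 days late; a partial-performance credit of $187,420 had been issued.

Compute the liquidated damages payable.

Liquidated damages: $199,940

First 51 days: 51 × $4,060 = $207,060
Remaining days: (81 − 51) × $6,010 = $180,300
Accrued per-day damages: $207,060 + $180,300 = $387,360
Less partial-performance credit: $387,360 − $187,420 = $199,940
Cap at $252,200: $199,940 is within the cap, no reduction.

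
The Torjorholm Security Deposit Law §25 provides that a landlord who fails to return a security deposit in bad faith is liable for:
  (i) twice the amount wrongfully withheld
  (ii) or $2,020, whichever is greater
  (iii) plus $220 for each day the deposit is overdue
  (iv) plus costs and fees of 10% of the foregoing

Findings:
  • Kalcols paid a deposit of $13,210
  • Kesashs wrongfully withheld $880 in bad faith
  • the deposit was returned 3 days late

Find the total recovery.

$2,948

Doubled: 2 × $880 = $1,760
Minimum $2,020: $1,760 is below the minimum → $2,020
Late-return penalty: 3 × $220 = $660
Damages plus late penalty: $2,020 + $660 = $2,680
Costs and fees: 10% of $2,680 = $268
Total recovery: $2,680 + $268 = $2,948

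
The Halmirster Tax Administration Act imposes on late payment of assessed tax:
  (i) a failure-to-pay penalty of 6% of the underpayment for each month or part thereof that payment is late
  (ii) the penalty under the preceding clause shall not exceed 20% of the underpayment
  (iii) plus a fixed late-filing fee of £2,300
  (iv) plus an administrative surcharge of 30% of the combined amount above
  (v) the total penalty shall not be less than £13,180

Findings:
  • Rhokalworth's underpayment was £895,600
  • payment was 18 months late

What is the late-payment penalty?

£235,846

Accrued rate: 6% × 18 = 108%, capped at 20% → 20%
Failure-to-pay penalty: 20% of £895,600 = £179,120
Penalty before surcharge: £179,120 + £2,300 = £181,420
Administrative surcharge: 30% of £181,420 = £54,426
Total penalty: £181,420 + £54,426 = £235,846
Minimum £13,180: £235,846 meets the minimum, no increase.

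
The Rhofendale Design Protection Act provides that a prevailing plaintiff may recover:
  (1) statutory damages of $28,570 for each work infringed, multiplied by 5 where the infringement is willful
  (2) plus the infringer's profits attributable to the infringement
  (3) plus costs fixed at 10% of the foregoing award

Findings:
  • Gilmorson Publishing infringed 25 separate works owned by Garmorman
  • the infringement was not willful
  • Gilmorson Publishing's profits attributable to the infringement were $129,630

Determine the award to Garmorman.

$928,268

Statutory damages: 25 × $28,570 = $714,250
Infringement not willful: no ×5 enhancement.
Combined award: $714,250 + $129,630 = $843,880
Costs: 10% of $843,880 = $84,388
Award plus costs: $843,880 + $84,388 = $928,268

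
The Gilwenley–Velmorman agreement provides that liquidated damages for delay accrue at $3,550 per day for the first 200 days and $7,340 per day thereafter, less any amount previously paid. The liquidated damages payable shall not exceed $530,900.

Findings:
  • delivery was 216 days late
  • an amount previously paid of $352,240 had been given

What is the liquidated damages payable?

$475,200

First 200 days: 200 × $3,550 = $710,000
Remaining days: (216 − 200) × $7,340 = $117,440
Accrued per-day damages: $710,000 + $117,440 = $827,440
Less amount previously paid: $827,440 − $352,240 = $475,200
Cap at $530,900: $475,200 is within the cap, no reduction.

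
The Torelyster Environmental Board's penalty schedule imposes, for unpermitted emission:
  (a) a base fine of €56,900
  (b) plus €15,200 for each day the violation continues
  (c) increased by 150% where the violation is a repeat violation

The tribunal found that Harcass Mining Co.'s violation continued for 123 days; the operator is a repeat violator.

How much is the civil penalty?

€4,816,250

Per-day component: 123 × €15,200 = €1,869,600
Base plus per-day: €56,900 + €1,869,600 = €1,926,500
Enhancement: 150% of €1,926,500 = €2,889,750
Enhanced fine: €1,926,500 + €2,889,750 = €4,816,250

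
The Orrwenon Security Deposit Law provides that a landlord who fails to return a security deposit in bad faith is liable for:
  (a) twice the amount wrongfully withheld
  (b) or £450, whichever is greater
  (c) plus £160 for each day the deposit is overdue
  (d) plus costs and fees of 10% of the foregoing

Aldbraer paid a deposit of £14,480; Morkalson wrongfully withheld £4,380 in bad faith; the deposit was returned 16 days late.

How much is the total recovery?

Doubled: 2 × £4,380 = £8,760
Minimum £450: £8,760 meets the minimum, no increase.
Late-return penalty: 16 × £160 = £2,560
Damages plus late penalty: £8,760 + £2,560 = £11,320
Costs and fees: 10% of £11,320 = £1,132
Total recovery: £11,320 + £1,132 = £12,452

£12,452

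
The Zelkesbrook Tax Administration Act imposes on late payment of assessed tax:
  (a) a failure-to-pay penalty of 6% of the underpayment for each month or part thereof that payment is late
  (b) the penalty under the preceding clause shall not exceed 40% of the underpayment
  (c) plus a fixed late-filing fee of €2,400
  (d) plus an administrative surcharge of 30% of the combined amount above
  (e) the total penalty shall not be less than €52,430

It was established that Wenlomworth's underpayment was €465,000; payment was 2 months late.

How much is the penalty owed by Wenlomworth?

€75,660

Accrued rate: 6% × 2 = 12%, capped at 40% → 12%
Failure-to-pay penalty: 12% of €465,000 = €55,800
Penalty before surcharge: €55,800 + €2,400 = €58,200
Administrative surcharge: 30% of €58,200 = €17,460
Total penalty: €58,200 + €17,460 = €75,660
Minimum €52,430: €75,660 meets the minimum, no increase.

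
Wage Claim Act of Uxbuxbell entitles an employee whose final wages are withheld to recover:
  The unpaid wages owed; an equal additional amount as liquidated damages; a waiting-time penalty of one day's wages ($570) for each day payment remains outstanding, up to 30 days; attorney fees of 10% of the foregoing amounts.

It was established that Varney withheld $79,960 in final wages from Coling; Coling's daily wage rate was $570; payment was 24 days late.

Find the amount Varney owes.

Liquidated damages (equal amount): $79,960
Penalty days: min(24, 30) = 24
Waiting-time penalty: 24 × $570 = $13,680
Subtotal: $79,960 + $79,960 + $13,680 = $173,600
Attorney fees: 10% of $173,600 = $17,360
Total award: $173,600 + $17,360 = $190,960

$190,960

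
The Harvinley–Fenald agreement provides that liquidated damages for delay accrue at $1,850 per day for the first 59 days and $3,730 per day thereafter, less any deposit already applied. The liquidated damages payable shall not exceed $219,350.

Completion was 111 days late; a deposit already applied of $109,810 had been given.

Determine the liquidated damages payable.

$193,300

First 59 days: 59 × $1,850 = $109,150
Remaining days: (111 − 59) × $3,730 = $193,960
Accrued per-day damages: $109,150 + $193,960 = $303,110
Less deposit already applied: $303,110 − $109,810 = $193,300
Cap at $219,350: $193,300 is within the cap, no reduction.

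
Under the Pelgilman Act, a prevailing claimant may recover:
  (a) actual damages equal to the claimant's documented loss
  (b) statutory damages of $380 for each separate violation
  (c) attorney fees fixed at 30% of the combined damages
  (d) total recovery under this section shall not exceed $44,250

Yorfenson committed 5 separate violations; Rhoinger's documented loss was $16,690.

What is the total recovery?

Statutory damages: 5 × $380 = $1,900
Combined damages: $16,690 + $1,900 = $18,590
Attorney fees: 30% of $18,590 = $5,577
Total before cap: $18,590 + $5,577 = $24,167
Cap at $44,250: $24,167 is within the cap, no reduction.

$24,167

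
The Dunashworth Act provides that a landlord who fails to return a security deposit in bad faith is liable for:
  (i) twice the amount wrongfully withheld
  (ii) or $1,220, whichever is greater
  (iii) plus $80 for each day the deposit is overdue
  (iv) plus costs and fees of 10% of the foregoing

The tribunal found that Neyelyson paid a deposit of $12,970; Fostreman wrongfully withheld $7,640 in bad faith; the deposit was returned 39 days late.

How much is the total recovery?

$20,240

Doubled: 2 × $7,640 = $15,280
Minimum $1,220: $15,280 meets the minimum, no increase.
Late-return penalty: 39 × $80 = $3,120
Damages plus late penalty: $15,280 + $3,120 = $18,400
Costs and fees: 10% of $18,400 = $1,840
Total recovery: $18,400 + $1,840 = $20,240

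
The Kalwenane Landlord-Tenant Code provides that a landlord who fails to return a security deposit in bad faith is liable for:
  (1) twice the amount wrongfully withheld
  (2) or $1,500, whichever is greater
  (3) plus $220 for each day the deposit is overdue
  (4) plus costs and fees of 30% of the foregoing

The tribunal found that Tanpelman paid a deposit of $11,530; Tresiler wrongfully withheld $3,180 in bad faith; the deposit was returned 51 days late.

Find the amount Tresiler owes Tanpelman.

$22,854

Doubled: 2 × $3,180 = $6,360
Minimum $1,500: $6,360 meets the minimum, no increase.
Late-return penalty: 51 × $220 = $11,220
Damages plus late penalty: $6,360 + $11,220 = $17,580
Costs and fees: 30% of $17,580 = $5,274
Total recovery: $17,580 + $5,274 = $22,854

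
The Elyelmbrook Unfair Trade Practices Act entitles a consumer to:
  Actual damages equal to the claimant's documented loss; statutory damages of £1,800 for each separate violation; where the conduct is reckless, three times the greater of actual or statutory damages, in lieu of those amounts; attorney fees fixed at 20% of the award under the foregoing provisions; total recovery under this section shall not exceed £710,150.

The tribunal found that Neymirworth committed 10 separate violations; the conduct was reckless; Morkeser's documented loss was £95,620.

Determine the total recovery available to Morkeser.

Statutory damages: 10 × £1,800 = £18,000
Greater of actual damages (£95,620) or statutory damages (£18,000): £95,620
Trebled: 3 × £95,620 = £286,860
Attorney fees: 20% of £286,860 = £57,372
Total before cap: £286,860 + £57,372 = £344,232
Cap at £710,150: £344,232 is within the cap, no reduction.

£344,232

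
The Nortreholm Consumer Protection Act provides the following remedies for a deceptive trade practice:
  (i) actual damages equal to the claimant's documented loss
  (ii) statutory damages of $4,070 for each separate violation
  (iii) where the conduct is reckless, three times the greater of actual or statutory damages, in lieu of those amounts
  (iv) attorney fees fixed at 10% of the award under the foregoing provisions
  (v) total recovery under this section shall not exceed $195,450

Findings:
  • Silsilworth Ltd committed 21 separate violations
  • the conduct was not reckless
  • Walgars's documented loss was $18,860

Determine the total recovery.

$114,763

Statutory damages: 21 × $4,070 = $85,470
Conduct not reckless: the in-lieu enhancement does not apply.
Actual plus statutory damages: $18,860 + $85,470 = $104,330
Attorney fees: 10% of $104,330 = $10,433
Total before cap: $104,330 + $10,433 = $114,763
Cap at $195,450: $114,763 is within the cap, no reduction.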